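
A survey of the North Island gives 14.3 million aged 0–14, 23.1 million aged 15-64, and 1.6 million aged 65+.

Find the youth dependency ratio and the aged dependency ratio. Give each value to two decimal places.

Youth dependency ratio = 14.3 / 23.1 × 100 = 61.90
Old-age dependency ratio = 1.6 / 23.1 × 100 = 6.93

Youth dependency ratio: 61.90
Old-age dependency ratio: 6.93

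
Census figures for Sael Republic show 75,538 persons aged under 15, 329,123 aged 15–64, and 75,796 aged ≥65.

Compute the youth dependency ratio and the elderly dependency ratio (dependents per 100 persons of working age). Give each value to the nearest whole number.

Youth dependency ratio = 75,538 / 329,123 × 100 = 23
Old-age dependency ratio = 75,796 / 329,123 × 100 = 23

Youth dependency ratio: 23
Old-age dependency ratio: 23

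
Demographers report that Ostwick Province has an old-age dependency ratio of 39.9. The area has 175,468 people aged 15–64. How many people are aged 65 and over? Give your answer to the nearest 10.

Old-age dependency ratio = elderly / working-age × 100
39.9 = E / 175,468 × 100
⇒ 70,010

Aged 65 and over: 70,010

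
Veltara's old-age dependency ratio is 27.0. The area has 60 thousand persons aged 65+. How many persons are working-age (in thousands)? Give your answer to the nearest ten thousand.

Working-age: 220

Old-age dependency ratio = elderly / working-age × 100
27.0 = 60 / W × 100
⇒ 220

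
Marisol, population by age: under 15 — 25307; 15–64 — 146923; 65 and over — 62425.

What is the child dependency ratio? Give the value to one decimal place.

Youth dependency ratio = 25307 / 146923 × 100 = 17.2

Youth dependency ratio: 17.2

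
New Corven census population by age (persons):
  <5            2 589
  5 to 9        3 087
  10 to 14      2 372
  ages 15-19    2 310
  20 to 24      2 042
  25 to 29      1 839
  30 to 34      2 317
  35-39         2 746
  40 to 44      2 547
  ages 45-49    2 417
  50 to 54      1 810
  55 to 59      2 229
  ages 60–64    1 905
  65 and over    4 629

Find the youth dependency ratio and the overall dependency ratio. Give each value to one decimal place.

Youth dependency ratio: 36.3
Total dependency ratio: 57.2

0–14: 2 589 + 3 087 + 2 372 = 8 048
15–64: 2 310 + 2 042 + 1 839 + 2 317 + 2 746 + 2 547 + 2 417 + 1 810 + 2 229 + 1 905 = 22 162
65+: 4 629
Youth dependency ratio = 8 048 / 22 162 × 100 = 36.3
Total dependency ratio = (8 048 + 4 629) / 22 162 × 100 = 12 677 / 22 162 × 100 = 57.2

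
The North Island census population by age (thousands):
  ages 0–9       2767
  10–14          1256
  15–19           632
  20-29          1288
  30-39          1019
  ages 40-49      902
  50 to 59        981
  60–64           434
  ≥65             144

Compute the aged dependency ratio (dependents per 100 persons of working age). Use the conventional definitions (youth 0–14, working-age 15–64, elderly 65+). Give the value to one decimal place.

Old-age dependency ratio: 2.7

0–14: 2767 + 1256 = 4023
15–64: 632 + 1288 + 1019 + 902 + 981 + 434 = 5256
65+: 144
Old-age dependency ratio = 144 / 5256 × 100 = 2.7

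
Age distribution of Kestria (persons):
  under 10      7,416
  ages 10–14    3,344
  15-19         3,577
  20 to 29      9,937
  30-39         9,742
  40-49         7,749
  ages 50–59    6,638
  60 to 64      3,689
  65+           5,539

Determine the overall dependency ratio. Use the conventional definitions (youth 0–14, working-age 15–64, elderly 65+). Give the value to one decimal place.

Total dependency ratio: 39.4

0–14: 7,416 + 3,344 = 10,760
15–64: 3,577 + 9,937 + 9,742 + 7,749 + 6,638 + 3,689 = 41,332
65+: 5,539
Total dependency ratio = (10,760 + 5,539) / 41,332 × 100 = 16,299 / 41,332 × 100 = 39.4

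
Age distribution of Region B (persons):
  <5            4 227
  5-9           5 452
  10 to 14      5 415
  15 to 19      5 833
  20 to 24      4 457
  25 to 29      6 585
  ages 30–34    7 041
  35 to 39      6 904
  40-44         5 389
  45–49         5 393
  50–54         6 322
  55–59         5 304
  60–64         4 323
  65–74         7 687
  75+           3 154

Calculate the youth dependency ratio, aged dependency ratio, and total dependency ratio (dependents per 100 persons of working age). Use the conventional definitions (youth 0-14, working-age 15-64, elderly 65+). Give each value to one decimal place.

Youth dependency ratio: 26.2
Old-age dependency ratio: 18.8
Total dependency ratio: 45.1

0–14: 4 227 + 5 452 + 5 415 = 15 094
15–64: 5 833 + 4 457 + 6 585 + 7 041 + 6 904 + 5 389 + 5 393 + 6 322 + 5 304 + 4 323 = 57 551
65+: 7 687 + 3 154 = 10 841
Youth dependency ratio = 15 094 / 57 551 × 100 = 26.2
Old-age dependency ratio = 10 841 / 57 551 × 100 = 18.8
Total dependency ratio = (15 094 + 10 841) / 57 551 × 100 = 25 935 / 57 551 × 100 = 45.1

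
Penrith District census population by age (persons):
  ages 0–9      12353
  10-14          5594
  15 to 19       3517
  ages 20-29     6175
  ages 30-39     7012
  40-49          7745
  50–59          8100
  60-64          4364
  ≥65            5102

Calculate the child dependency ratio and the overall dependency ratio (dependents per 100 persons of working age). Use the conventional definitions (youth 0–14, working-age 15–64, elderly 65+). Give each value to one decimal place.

Youth dependency ratio: 48.6
Total dependency ratio: 62.4

0–14: 12353 + 5594 = 17947
15–64: 3517 + 6175 + 7012 + 7745 + 8100 + 4364 = 36913
65+: 5102
Youth dependency ratio = 17947 / 36913 × 100 = 48.6
Total dependency ratio = (17947 + 5102) / 36913 × 100 = 23049 / 36913 × 100 = 62.4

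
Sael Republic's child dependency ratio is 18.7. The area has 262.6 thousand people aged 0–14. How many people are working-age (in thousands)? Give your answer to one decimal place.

Working-age: 1404.3

Youth dependency ratio = youth / working-age × 100
18.7 = 262.6 / W × 100
⇒ 1404.3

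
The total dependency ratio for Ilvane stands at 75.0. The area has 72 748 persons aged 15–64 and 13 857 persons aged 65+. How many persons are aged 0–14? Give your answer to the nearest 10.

Aged 0–14: 40 700

Total dependency ratio = (youth + elderly) / working-age × 100
75.0 = (Y + 13 857) / 72 748 × 100
⇒ 40 700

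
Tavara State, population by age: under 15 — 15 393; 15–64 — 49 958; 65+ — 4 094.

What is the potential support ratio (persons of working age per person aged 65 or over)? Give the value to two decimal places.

Potential support ratio = 49 958 / 4 094 = 12.20

Potential support ratio: 12.20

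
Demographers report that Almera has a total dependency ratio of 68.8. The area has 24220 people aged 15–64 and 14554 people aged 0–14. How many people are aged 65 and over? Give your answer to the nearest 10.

Aged 65 and over: 2110

Total dependency ratio = (youth + elderly) / working-age × 100
68.8 = (14554 + E) / 24220 × 100
⇒ 2110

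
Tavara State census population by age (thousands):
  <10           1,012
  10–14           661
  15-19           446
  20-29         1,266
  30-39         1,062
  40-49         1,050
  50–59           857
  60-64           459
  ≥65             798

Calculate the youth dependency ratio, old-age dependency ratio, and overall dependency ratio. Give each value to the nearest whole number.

Youth dependency ratio: 33
Old-age dependency ratio: 16
Total dependency ratio: 48

0–14: 1,012 + 661 = 1,673
15–64: 446 + 1,266 + 1,062 + 1,050 + 857 + 459 = 5,140
65+: 798
Youth dependency ratio = 1,673 / 5,140 × 100 = 33
Old-age dependency ratio = 798 / 5,140 × 100 = 16
Total dependency ratio = (1,673 + 798) / 5,140 × 100 = 2,471 / 5,140 × 100 = 48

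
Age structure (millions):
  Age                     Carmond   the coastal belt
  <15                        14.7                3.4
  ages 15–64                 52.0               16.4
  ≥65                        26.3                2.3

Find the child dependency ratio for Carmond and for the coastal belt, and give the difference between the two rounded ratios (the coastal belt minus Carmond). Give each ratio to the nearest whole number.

Carmond: 14.7 / 52.0 × 100 = 28
the coastal belt: 3.4 / 16.4 × 100 = 21

Carmond: 28
the coastal belt: 21
Difference: -7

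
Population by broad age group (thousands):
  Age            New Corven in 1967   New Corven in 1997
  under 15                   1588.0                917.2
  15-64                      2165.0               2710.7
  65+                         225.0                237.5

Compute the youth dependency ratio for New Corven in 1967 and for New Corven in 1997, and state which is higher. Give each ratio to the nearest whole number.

New Corven in 1967: 73
New Corven in 1997: 34
Higher: New Corven in 1967

New Corven in 1967: 1588.0 / 2165.0 × 100 = 73
New Corven in 1997: 917.2 / 2710.7 × 100 = 34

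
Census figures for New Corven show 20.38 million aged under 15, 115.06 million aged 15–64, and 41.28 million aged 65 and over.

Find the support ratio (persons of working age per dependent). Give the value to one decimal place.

Support ratio: 1.9

Support ratio = 115.06 / (20.38 + 41.28) = 115.06 / 61.66 = 1.9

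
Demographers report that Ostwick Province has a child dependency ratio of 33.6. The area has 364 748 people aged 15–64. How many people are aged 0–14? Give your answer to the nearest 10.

Aged 0–14: 122 560

Youth dependency ratio = youth / working-age × 100
33.6 = Y / 364 748 × 100
⇒ 122 560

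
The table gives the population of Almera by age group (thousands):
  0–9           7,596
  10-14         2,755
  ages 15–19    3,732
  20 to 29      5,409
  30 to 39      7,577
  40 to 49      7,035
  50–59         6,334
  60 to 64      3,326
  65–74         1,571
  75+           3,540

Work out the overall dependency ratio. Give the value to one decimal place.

Total dependency ratio: 46.3

0–14: 7,596 + 2,755 = 10,351
15–64: 3,732 + 5,409 + 7,577 + 7,035 + 6,334 + 3,326 = 33,413
65+: 1,571 + 3,540 = 5,111
Total dependency ratio = (10,351 + 5,111) / 33,413 × 100 = 15,462 / 33,413 × 100 = 46.3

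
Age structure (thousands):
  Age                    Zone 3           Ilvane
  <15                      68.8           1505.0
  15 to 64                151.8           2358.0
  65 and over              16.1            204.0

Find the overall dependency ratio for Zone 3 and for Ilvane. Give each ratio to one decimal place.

Zone 3: 55.9
Ilvane: 72.5

Zone 3: (68.8 + 16.1) / 151.8 × 100 = 84.9 / 151.8 × 100 = 55.9
Ilvane: (1505.0 + 204.0) / 2358.0 × 100 = 1709.0 / 2358.0 × 100 = 72.5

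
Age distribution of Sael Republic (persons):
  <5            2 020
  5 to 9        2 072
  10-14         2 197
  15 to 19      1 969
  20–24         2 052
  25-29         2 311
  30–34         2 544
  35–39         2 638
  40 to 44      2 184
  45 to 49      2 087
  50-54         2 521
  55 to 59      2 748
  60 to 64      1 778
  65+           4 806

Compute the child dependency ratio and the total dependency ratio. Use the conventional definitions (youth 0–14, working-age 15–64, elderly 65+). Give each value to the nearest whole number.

0–14: 2 020 + 2 072 + 2 197 = 6 289
15–64: 1 969 + 2 052 + 2 311 + 2 544 + 2 638 + 2 184 + 2 087 + 2 521 + 2 748 + 1 778 = 22 832
65+: 4 806
Youth dependency ratio = 6 289 / 22 832 × 100 = 28
Total dependency ratio = (6 289 + 4 806) / 22 832 × 100 = 11 095 / 22 832 × 100 = 49

Youth dependency ratio: 28
Total dependency ratio: 49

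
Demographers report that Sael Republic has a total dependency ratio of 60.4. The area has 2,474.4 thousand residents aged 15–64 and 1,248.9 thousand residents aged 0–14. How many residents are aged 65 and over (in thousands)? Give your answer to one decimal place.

Aged 65 and over: 245.6

Total dependency ratio = (youth + elderly) / working-age × 100
60.4 = (1,248.9 + E) / 2,474.4 × 100
⇒ 245.6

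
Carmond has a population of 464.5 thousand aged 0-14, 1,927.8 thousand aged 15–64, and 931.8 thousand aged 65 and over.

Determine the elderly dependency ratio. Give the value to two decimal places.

Old-age dependency ratio: 48.33

Old-age dependency ratio = 931.8 / 1,927.8 × 100 = 48.33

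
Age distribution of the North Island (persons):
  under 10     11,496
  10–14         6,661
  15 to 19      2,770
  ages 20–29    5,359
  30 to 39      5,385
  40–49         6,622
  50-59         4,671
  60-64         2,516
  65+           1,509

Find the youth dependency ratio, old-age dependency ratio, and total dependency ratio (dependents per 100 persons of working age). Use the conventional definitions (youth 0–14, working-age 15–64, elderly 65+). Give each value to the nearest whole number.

0–14: 11,496 + 6,661 = 18,157
15–64: 2,770 + 5,359 + 5,385 + 6,622 + 4,671 + 2,516 = 27,323
65+: 1,509
Youth dependency ratio = 18,157 / 27,323 × 100 = 66
Old-age dependency ratio = 1,509 / 27,323 × 100 = 6
Total dependency ratio = (18,157 + 1,509) / 27,323 × 100 = 19,666 / 27,323 × 100 = 72

Youth dependency ratio: 66
Old-age dependency ratio: 6
Total dependency ratio: 72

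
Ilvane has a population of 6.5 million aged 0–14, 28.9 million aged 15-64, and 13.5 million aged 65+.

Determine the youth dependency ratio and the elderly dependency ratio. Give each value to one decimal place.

Youth dependency ratio: 22.5
Old-age dependency ratio: 46.7

Youth dependency ratio = 6.5 / 28.9 × 100 = 22.5
Old-age dependency ratio = 13.5 / 28.9 × 100 = 46.7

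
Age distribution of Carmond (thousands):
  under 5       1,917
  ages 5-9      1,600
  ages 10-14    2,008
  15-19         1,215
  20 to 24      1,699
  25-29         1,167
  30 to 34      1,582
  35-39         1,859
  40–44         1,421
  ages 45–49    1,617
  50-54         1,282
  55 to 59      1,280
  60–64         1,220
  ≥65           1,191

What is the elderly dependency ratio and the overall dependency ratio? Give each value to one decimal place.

Old-age dependency ratio: 8.3
Total dependency ratio: 46.8

0–14: 1,917 + 1,600 + 2,008 = 5,525
15–64: 1,215 + 1,699 + 1,167 + 1,582 + 1,859 + 1,421 + 1,617 + 1,282 + 1,280 + 1,220 = 14,342
65+: 1,191
Old-age dependency ratio = 1,191 / 14,342 × 100 = 8.3
Total dependency ratio = (5,525 + 1,191) / 14,342 × 100 = 6,716 / 14,342 × 100 = 46.8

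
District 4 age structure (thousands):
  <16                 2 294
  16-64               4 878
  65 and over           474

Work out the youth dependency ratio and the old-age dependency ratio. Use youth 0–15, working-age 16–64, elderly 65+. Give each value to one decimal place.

Youth dependency ratio: 47.0
Old-age dependency ratio: 9.7

Youth dependency ratio = 2 294 / 4 878 × 100 = 47.0
Old-age dependency ratio = 474 / 4 878 × 100 = 9.7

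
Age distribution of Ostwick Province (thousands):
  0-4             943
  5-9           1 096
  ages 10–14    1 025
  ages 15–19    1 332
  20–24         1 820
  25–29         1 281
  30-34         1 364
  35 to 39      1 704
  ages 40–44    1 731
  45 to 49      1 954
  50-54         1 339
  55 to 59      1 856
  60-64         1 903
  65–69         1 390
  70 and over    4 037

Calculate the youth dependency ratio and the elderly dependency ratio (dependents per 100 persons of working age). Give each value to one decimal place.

Youth dependency ratio: 18.8
Old-age dependency ratio: 33.3

0–14: 943 + 1 096 + 1 025 = 3 064
15–64: 1 332 + 1 820 + 1 281 + 1 364 + 1 704 + 1 731 + 1 954 + 1 339 + 1 856 + 1 903 = 16 284
65+: 1 390 + 4 037 = 5 427
Youth dependency ratio = 3 064 / 16 284 × 100 = 18.8
Old-age dependency ratio = 5 427 / 16 284 × 100 = 33.3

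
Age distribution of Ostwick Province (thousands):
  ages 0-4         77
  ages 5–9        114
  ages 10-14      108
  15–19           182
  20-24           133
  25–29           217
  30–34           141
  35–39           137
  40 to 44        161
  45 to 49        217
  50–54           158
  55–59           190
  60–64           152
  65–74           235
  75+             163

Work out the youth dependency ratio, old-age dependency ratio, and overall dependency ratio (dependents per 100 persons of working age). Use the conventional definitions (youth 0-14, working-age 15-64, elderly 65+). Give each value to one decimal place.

0–14: 77 + 114 + 108 = 299
15–64: 182 + 133 + 217 + 141 + 137 + 161 + 217 + 158 + 190 + 152 = 1,688
65+: 235 + 163 = 398
Youth dependency ratio = 299 / 1,688 × 100 = 17.7
Old-age dependency ratio = 398 / 1,688 × 100 = 23.6
Total dependency ratio = (299 + 398) / 1,688 × 100 = 697 / 1,688 × 100 = 41.3

Youth dependency ratio: 17.7
Old-age dependency ratio: 23.6
Total dependency ratio: 41.3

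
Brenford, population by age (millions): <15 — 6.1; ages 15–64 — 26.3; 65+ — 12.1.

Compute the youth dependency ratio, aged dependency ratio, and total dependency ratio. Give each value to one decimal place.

Youth dependency ratio: 23.2
Old-age dependency ratio: 46.0
Total dependency ratio: 69.2

Youth dependency ratio = 6.1 / 26.3 × 100 = 23.2
Old-age dependency ratio = 12.1 / 26.3 × 100 = 46.0
Total dependency ratio = (6.1 + 12.1) / 26.3 × 100 = 18.2 / 26.3 × 100 = 69.2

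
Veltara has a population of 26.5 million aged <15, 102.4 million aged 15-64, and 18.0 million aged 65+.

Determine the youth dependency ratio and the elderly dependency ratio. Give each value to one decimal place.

Youth dependency ratio: 25.9
Old-age dependency ratio: 17.6

Youth dependency ratio = 26.5 / 102.4 × 100 = 25.9
Old-age dependency ratio = 18.0 / 102.4 × 100 = 17.6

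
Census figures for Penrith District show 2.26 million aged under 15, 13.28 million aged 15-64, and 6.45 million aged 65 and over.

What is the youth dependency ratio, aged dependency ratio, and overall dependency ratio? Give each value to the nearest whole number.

Youth dependency ratio: 17
Old-age dependency ratio: 49
Total dependency ratio: 66

Youth dependency ratio = 2.26 / 13.28 × 100 = 17
Old-age dependency ratio = 6.45 / 13.28 × 100 = 49
Total dependency ratio = (2.26 + 6.45) / 13.28 × 100 = 8.71 / 13.28 × 100 = 66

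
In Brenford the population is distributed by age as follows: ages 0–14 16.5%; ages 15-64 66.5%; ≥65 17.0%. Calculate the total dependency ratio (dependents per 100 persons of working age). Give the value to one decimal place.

Total dependency ratio = (16.5 + 17.0) / 66.5 × 100 = 33.5 / 66.5 × 100 = 50.4

Total dependency ratio: 50.4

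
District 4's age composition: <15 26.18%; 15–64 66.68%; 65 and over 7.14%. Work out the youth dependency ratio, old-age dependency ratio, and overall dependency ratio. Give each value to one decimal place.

Youth dependency ratio: 39.3
Old-age dependency ratio: 10.7
Total dependency ratio: 50.0

Youth dependency ratio = 26.18 / 66.68 × 100 = 39.3
Old-age dependency ratio = 7.14 / 66.68 × 100 = 10.7
Total dependency ratio = (26.18 + 7.14) / 66.68 × 100 = 33.32 / 66.68 × 100 = 50.0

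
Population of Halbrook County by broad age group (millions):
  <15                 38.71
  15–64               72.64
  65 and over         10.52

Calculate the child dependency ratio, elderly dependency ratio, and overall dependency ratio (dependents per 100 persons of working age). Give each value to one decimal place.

Youth dependency ratio = 38.71 / 72.64 × 100 = 53.3
Old-age dependency ratio = 10.52 / 72.64 × 100 = 14.5
Total dependency ratio = (38.71 + 10.52) / 72.64 × 100 = 49.23 / 72.64 × 100 = 67.8

Youth dependency ratio: 53.3
Old-age dependency ratio: 14.5
Total dependency ratio: 67.8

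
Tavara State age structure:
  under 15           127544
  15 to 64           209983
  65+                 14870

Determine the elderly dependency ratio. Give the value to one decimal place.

Old-age dependency ratio: 7.1

Old-age dependency ratio = 14870 / 209983 × 100 = 7.1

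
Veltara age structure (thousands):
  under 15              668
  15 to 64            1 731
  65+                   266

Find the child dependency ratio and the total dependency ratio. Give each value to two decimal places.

Youth dependency ratio: 38.59
Total dependency ratio: 53.96

Youth dependency ratio = 668 / 1 731 × 100 = 38.59
Total dependency ratio = (668 + 266) / 1 731 × 100 = 934 / 1 731 × 100 = 53.96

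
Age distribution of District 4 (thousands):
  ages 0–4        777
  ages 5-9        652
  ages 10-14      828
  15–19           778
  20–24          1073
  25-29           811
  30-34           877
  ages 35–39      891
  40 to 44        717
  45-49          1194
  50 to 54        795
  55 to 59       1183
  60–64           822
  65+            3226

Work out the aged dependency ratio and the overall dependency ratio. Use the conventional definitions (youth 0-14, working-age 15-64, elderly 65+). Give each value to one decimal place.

Old-age dependency ratio: 35.3
Total dependency ratio: 60.0

0–14: 777 + 652 + 828 = 2257
15–64: 778 + 1073 + 811 + 877 + 891 + 717 + 1194 + 795 + 1183 + 822 = 9141
65+: 3226
Old-age dependency ratio = 3226 / 9141 × 100 = 35.3
Total dependency ratio = (2257 + 3226) / 9141 × 100 = 5483 / 9141 × 100 = 60.0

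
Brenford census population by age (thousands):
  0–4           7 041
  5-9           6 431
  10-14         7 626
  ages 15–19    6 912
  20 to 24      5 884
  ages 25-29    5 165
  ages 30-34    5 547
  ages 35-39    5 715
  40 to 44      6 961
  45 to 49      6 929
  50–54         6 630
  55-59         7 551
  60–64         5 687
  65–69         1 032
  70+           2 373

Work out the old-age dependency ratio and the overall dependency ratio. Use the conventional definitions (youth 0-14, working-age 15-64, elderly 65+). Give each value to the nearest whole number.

0–14: 7 041 + 6 431 + 7 626 = 21 098
15–64: 6 912 + 5 884 + 5 165 + 5 547 + 5 715 + 6 961 + 6 929 + 6 630 + 7 551 + 5 687 = 62 981
65+: 1 032 + 2 373 = 3 405
Old-age dependency ratio = 3 405 / 62 981 × 100 = 5
Total dependency ratio = (21 098 + 3 405) / 62 981 × 100 = 24 503 / 62 981 × 100 = 39

Old-age dependency ratio: 5
Total dependency ratio: 39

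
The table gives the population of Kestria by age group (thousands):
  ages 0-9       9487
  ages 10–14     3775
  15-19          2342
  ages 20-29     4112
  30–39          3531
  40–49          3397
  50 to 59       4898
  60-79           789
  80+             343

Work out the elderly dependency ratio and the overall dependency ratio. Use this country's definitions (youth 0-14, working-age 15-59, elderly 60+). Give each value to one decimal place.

0–14: 9487 + 3775 = 13262
15–59: 2342 + 4112 + 3531 + 3397 + 4898 = 18280
60+: 789 + 343 = 1132
Old-age dependency ratio = 1132 / 18280 × 100 = 6.2
Total dependency ratio = (13262 + 1132) / 18280 × 100 = 14394 / 18280 × 100 = 78.7

Old-age dependency ratio: 6.2
Total dependency ratio: 78.7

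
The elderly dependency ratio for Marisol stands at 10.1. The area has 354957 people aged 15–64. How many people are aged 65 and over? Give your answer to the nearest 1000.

Aged 65 and over: 36000

Old-age dependency ratio = elderly / working-age × 100
10.1 = E / 354957 × 100
⇒ 36000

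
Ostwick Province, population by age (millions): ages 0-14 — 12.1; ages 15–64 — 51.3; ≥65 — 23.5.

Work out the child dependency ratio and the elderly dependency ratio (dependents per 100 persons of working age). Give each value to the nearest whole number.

Youth dependency ratio = 12.1 / 51.3 × 100 = 24
Old-age dependency ratio = 23.5 / 51.3 × 100 = 46

Youth dependency ratio: 24
Old-age dependency ratio: 46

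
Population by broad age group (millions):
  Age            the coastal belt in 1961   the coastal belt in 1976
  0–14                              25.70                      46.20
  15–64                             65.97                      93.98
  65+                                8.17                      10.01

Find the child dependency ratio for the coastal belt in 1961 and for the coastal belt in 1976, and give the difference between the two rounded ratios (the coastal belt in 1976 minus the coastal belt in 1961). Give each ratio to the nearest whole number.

the coastal belt in 1961: 25.70 / 65.97 × 100 = 39
the coastal belt in 1976: 46.20 / 93.98 × 100 = 49

the coastal belt in 1961: 39
the coastal belt in 1976: 49
Difference: +10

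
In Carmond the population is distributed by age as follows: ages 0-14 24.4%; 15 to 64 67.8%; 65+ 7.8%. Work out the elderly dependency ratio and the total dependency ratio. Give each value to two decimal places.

Old-age dependency ratio = 7.8 / 67.8 × 100 = 11.50
Total dependency ratio = (24.4 + 7.8) / 67.8 × 100 = 32.2 / 67.8 × 100 = 47.49

Old-age dependency ratio: 11.50
Total dependency ratio: 47.49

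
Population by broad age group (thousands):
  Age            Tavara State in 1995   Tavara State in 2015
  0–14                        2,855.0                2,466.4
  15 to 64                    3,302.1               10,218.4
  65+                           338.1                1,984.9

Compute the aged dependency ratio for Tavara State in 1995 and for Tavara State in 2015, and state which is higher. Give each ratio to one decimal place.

Tavara State in 1995: 338.1 / 3,302.1 × 100 = 10.2
Tavara State in 2015: 1,984.9 / 10,218.4 × 100 = 19.4

Tavara State in 1995: 10.2
Tavara State in 2015: 19.4
Higher: Tavara State in 2015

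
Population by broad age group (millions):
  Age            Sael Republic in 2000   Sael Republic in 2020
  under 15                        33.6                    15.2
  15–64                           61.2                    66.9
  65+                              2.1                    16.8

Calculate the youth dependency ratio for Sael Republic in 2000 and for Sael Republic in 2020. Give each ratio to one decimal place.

Sael Republic in 2000: 33.6 / 61.2 × 100 = 54.9
Sael Republic in 2020: 15.2 / 66.9 × 100 = 22.7

Sael Republic in 2000: 54.9
Sael Republic in 2020: 22.7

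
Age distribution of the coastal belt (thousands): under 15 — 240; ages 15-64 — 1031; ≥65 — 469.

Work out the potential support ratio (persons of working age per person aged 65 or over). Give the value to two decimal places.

Potential support ratio = 1031 / 469 = 2.20

Potential support ratio: 2.20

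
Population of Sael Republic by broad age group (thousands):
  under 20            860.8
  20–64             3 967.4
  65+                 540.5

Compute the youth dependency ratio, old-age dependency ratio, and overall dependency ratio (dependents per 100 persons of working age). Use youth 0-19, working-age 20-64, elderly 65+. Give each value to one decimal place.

Youth dependency ratio = 860.8 / 3 967.4 × 100 = 21.7
Old-age dependency ratio = 540.5 / 3 967.4 × 100 = 13.6
Total dependency ratio = (860.8 + 540.5) / 3 967.4 × 100 = 1 401.3 / 3 967.4 × 100 = 35.3

Youth dependency ratio: 21.7
Old-age dependency ratio: 13.6
Total dependency ratio: 35.3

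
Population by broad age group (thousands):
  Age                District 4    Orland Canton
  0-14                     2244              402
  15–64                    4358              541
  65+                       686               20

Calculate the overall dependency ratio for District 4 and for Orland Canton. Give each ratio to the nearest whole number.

District 4: (2244 + 686) / 4358 × 100 = 2930 / 4358 × 100 = 67
Orland Canton: (402 + 20) / 541 × 100 = 422 / 541 × 100 = 78

District 4: 67
Orland Canton: 78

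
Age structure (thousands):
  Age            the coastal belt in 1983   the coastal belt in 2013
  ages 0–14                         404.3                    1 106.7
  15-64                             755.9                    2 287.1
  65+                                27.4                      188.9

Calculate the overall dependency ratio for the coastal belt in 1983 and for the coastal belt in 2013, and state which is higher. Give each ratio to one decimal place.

the coastal belt in 1983: 57.1
the coastal belt in 2013: 56.6
Higher: the coastal belt in 1983

the coastal belt in 1983: (404.3 + 27.4) / 755.9 × 100 = 431.7 / 755.9 × 100 = 57.1
the coastal belt in 2013: (1 106.7 + 188.9) / 2 287.1 × 100 = 1 295.6 / 2 287.1 × 100 = 56.6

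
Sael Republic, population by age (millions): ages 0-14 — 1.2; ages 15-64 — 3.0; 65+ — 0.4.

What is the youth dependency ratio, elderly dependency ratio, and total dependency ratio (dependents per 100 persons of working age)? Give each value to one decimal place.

Youth dependency ratio = 1.2 / 3.0 × 100 = 40.0
Old-age dependency ratio = 0.4 / 3.0 × 100 = 13.3
Total dependency ratio = (1.2 + 0.4) / 3.0 × 100 = 1.6 / 3.0 × 100 = 53.3

Youth dependency ratio: 40.0
Old-age dependency ratio: 13.3
Total dependency ratio: 53.3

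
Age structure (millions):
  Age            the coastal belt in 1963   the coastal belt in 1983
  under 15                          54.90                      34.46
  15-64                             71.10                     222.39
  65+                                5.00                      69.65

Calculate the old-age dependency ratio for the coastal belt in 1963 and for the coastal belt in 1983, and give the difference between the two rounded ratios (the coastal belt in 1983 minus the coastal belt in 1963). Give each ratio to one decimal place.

the coastal belt in 1963: 5.00 / 71.10 × 100 = 7.0
the coastal belt in 1983: 69.65 / 222.39 × 100 = 31.3

the coastal belt in 1963: 7.0
the coastal belt in 1983: 31.3
Difference: +24.3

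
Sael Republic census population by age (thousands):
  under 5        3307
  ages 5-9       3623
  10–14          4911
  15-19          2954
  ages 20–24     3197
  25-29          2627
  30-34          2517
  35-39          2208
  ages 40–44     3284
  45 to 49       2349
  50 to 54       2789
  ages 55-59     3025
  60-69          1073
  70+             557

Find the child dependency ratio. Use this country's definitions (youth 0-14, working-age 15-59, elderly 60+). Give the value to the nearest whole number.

Youth dependency ratio: 47

0–14: 3307 + 3623 + 4911 = 11841
15–59: 2954 + 3197 + 2627 + 2517 + 2208 + 3284 + 2349 + 2789 + 3025 = 24950
60+: 1073 + 557 = 1630
Youth dependency ratio = 11841 / 24950 × 100 = 47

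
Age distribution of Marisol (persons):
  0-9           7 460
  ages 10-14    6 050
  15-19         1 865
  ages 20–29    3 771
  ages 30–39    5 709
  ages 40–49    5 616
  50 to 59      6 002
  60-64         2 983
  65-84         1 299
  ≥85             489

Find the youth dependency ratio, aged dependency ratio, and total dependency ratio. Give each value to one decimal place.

0–14: 7 460 + 6 050 = 13 510
15–64: 1 865 + 3 771 + 5 709 + 5 616 + 6 002 + 2 983 = 25 946
65+: 1 299 + 489 = 1 788
Youth dependency ratio = 13 510 / 25 946 × 100 = 52.1
Old-age dependency ratio = 1 788 / 25 946 × 100 = 6.9
Total dependency ratio = (13 510 + 1 788) / 25 946 × 100 = 15 298 / 25 946 × 100 = 59.0

Youth dependency ratio: 52.1
Old-age dependency ratio: 6.9
Total dependency ratio: 59.0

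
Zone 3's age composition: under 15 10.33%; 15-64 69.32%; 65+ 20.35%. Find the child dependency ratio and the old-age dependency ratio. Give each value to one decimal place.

Youth dependency ratio = 10.33 / 69.32 × 100 = 14.9
Old-age dependency ratio = 20.35 / 69.32 × 100 = 29.4

Youth dependency ratio: 14.9
Old-age dependency ratio: 29.4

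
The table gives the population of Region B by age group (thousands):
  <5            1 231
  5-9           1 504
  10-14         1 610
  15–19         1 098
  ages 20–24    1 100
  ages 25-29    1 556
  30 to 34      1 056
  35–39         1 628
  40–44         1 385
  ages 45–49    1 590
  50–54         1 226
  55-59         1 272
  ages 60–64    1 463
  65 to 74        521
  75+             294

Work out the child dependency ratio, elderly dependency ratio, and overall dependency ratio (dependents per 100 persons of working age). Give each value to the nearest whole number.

0–14: 1 231 + 1 504 + 1 610 = 4 345
15–64: 1 098 + 1 100 + 1 556 + 1 056 + 1 628 + 1 385 + 1 590 + 1 226 + 1 272 + 1 463 = 13 374
65+: 521 + 294 = 815
Youth dependency ratio = 4 345 / 13 374 × 100 = 32
Old-age dependency ratio = 815 / 13 374 × 100 = 6
Total dependency ratio = (4 345 + 815) / 13 374 × 100 = 5 160 / 13 374 × 100 = 39

Youth dependency ratio: 32
Old-age dependency ratio: 6
Total dependency ratio: 39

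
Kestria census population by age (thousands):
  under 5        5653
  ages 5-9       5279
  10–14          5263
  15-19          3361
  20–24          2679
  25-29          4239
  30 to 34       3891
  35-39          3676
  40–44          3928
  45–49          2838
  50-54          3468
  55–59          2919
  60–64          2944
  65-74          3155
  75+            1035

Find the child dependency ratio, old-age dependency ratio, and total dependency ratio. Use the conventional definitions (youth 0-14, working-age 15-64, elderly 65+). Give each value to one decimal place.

0–14: 5653 + 5279 + 5263 = 16195
15–64: 3361 + 2679 + 4239 + 3891 + 3676 + 3928 + 2838 + 3468 + 2919 + 2944 = 33943
65+: 3155 + 1035 = 4190
Youth dependency ratio = 16195 / 33943 × 100 = 47.7
Old-age dependency ratio = 4190 / 33943 × 100 = 12.3
Total dependency ratio = (16195 + 4190) / 33943 × 100 = 20385 / 33943 × 100 = 60.1

Youth dependency ratio: 47.7
Old-age dependency ratio: 12.3
Total dependency ratio: 60.1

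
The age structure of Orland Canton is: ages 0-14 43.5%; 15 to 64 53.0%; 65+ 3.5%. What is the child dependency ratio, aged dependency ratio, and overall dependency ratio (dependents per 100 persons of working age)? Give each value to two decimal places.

Youth dependency ratio: 82.08
Old-age dependency ratio: 6.60
Total dependency ratio: 88.68

Youth dependency ratio = 43.5 / 53.0 × 100 = 82.08
Old-age dependency ratio = 3.5 / 53.0 × 100 = 6.60
Total dependency ratio = (43.5 + 3.5) / 53.0 × 100 = 47.0 / 53.0 × 100 = 88.68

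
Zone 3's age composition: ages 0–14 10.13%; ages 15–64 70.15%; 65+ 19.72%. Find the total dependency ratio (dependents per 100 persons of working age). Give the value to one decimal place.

Total dependency ratio: 42.6

Total dependency ratio = (10.13 + 19.72) / 70.15 × 100 = 29.85 / 70.15 × 100 = 42.6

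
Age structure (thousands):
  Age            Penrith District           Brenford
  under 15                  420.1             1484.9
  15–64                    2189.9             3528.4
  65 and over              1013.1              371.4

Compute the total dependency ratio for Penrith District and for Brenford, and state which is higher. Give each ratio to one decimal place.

Penrith District: 65.4
Brenford: 52.6
Higher: Penrith District

Penrith District: (420.1 + 1013.1) / 2189.9 × 100 = 1433.2 / 2189.9 × 100 = 65.4
Brenford: (1484.9 + 371.4) / 3528.4 × 100 = 1856.3 / 3528.4 × 100 = 52.6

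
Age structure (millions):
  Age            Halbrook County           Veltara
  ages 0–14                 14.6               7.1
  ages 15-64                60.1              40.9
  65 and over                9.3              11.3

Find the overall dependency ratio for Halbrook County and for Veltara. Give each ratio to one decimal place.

Halbrook County: (14.6 + 9.3) / 60.1 × 100 = 23.9 / 60.1 × 100 = 39.8
Veltara: (7.1 + 11.3) / 40.9 × 100 = 18.4 / 40.9 × 100 = 45.0

Halbrook County: 39.8
Veltara: 45.0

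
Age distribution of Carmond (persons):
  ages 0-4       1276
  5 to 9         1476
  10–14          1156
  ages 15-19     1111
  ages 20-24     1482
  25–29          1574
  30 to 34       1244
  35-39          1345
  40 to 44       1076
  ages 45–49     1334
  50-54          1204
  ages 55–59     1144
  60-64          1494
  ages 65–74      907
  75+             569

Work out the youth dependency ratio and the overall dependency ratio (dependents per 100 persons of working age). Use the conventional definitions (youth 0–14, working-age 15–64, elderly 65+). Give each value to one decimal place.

Youth dependency ratio: 30.0
Total dependency ratio: 41.4

0–14: 1276 + 1476 + 1156 = 3908
15–64: 1111 + 1482 + 1574 + 1244 + 1345 + 1076 + 1334 + 1204 + 1144 + 1494 = 13008
65+: 907 + 569 = 1476
Youth dependency ratio = 3908 / 13008 × 100 = 30.0
Total dependency ratio = (3908 + 1476) / 13008 × 100 = 5384 / 13008 × 100 = 41.4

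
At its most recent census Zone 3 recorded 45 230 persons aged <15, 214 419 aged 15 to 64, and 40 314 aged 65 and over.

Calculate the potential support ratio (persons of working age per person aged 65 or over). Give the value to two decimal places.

Potential support ratio: 5.32

Potential support ratio = 214 419 / 40 314 = 5.32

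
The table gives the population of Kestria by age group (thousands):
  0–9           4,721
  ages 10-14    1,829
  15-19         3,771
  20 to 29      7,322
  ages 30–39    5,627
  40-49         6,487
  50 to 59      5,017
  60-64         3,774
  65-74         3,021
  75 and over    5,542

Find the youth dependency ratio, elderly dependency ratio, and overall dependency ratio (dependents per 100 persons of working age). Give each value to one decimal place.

Youth dependency ratio: 20.5
Old-age dependency ratio: 26.8
Total dependency ratio: 47.2

0–14: 4,721 + 1,829 = 6,550
15–64: 3,771 + 7,322 + 5,627 + 6,487 + 5,017 + 3,774 = 31,998
65+: 3,021 + 5,542 = 8,563
Youth dependency ratio = 6,550 / 31,998 × 100 = 20.5
Old-age dependency ratio = 8,563 / 31,998 × 100 = 26.8
Total dependency ratio = (6,550 + 8,563) / 31,998 × 100 = 15,113 / 31,998 × 100 = 47.2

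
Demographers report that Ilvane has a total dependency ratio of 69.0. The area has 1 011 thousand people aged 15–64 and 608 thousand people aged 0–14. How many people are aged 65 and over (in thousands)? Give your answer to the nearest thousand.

Total dependency ratio = (youth + elderly) / working-age × 100
69.0 = (608 + E) / 1 011 × 100
⇒ 90

Aged 65 and over: 90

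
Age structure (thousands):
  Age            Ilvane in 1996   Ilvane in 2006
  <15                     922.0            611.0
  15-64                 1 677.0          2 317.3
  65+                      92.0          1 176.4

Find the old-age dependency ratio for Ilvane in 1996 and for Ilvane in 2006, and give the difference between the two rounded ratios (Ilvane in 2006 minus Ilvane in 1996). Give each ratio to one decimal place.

Ilvane in 1996: 5.5
Ilvane in 2006: 50.8
Difference: +45.3

Ilvane in 1996: 92.0 / 1 677.0 × 100 = 5.5
Ilvane in 2006: 1 176.4 / 2 317.3 × 100 = 50.8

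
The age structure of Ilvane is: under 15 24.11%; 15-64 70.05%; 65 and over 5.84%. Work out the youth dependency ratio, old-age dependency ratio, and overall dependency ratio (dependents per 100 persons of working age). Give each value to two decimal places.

Youth dependency ratio: 34.42
Old-age dependency ratio: 8.34
Total dependency ratio: 42.76

Youth dependency ratio = 24.11 / 70.05 × 100 = 34.42
Old-age dependency ratio = 5.84 / 70.05 × 100 = 8.34
Total dependency ratio = (24.11 + 5.84) / 70.05 × 100 = 29.95 / 70.05 × 100 = 42.76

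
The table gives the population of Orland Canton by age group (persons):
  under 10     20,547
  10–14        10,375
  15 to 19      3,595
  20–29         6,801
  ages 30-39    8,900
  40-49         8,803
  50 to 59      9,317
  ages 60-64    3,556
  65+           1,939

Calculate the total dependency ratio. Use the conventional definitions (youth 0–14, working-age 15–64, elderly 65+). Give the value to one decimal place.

0–14: 20,547 + 10,375 = 30,922
15–64: 3,595 + 6,801 + 8,900 + 8,803 + 9,317 + 3,556 = 40,972
65+: 1,939
Total dependency ratio = (30,922 + 1,939) / 40,972 × 100 = 32,861 / 40,972 × 100 = 80.2

Total dependency ratio: 80.2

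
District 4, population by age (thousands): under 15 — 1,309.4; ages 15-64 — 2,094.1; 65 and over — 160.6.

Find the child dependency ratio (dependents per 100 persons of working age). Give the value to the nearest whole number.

Youth dependency ratio = 1,309.4 / 2,094.1 × 100 = 63

Youth dependency ratio: 63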